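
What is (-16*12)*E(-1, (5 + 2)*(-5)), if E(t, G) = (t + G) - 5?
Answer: 7872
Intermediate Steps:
E(t, G) = -5 + G + t (E(t, G) = (G + t) - 5 = -5 + G + t)
(-16*12)*E(-1, (5 + 2)*(-5)) = (-16*12)*(-5 + (5 + 2)*(-5) - 1) = -192*(-5 + 7*(-5) - 1) = -192*(-5 - 35 - 1) = -192*(-41) = 7872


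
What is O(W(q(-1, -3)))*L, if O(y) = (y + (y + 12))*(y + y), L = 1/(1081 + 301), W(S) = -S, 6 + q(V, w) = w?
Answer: 270/691 ≈ 0.39074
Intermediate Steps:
q(V, w) = -6 + w
L = 1/1382 ≈ 0.00072359
O(y) = 2*y*(12 + 2*y) (O(y) = (y + (12 + y))*(2*y) = (12 + 2*y)*(2*y) = 2*y*(12 + 2*y))
O(W(q(-1, -3)))*L = (4*(-(-6 - 3))*(6 - (-6 - 3)))*(1/1382) = (4*(-1*(-9))*(6 - 1*(-9)))*(1/1382) = (4*9*(6 + 9))*(1/1382) = (4*9*15)*(1/1382) = 540*(1/1382) = 270/691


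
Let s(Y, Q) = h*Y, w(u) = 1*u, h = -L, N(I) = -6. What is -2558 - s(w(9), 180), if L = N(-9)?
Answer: -2612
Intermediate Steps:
L = -6
h = 6 (h = -1*(-6) = 6)
w(u) = u
s(Y, Q) = 6*Y
-2558 - s(w(9), 180) = -2558 - 6*9 = -2558 - 1*54 = -2558 - 54 = -2612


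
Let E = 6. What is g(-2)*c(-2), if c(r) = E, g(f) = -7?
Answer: -42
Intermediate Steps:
c(r) = 6
g(-2)*c(-2) = -7*6 = -42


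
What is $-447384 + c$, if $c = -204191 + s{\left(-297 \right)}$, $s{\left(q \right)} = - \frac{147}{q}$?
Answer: $- \frac{64505876}{99} \approx -6.5157 \cdot 10^{5}$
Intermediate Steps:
$c = - \frac{20214860}{99}$ ($c = -204191 - \frac{147}{-297} = -204191 - - \frac{49}{99} = -204191 + \frac{49}{99} = - \frac{20214860}{99} \approx -2.0419 \cdot 10^{5}$)
$-447384 + c = -447384 - \frac{20214860}{99} = - \frac{64505876}{99}$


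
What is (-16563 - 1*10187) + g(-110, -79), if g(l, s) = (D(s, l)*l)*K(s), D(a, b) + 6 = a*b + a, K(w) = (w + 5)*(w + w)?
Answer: -11067089350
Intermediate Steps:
K(w) = 2*w*(5 + w) (K(w) = (5 + w)*(2*w) = 2*w*(5 + w))
D(a, b) = -6 + a + a*b (D(a, b) = -6 + (a*b + a) = -6 + (a + a*b) = -6 + a + a*b)
g(l, s) = 2*l*s*(5 + s)*(-6 + s + l*s) (g(l, s) = ((-6 + s + s*l)*l)*(2*s*(5 + s)) = ((-6 + s + l*s)*l)*(2*s*(5 + s)) = (l*(-6 + s + l*s))*(2*s*(5 + s)) = 2*l*s*(5 + s)*(-6 + s + l*s))
(-16563 - 1*10187) + g(-110, -79) = (-16563 - 1*10187) + 2*(-110)*(-79)*(5 - 79)*(-6 - 79 - 110*(-79)) = (-16563 - 10187) + 2*(-110)*(-79)*(-74)*(-6 - 79 + 8690) = -26750 + 2*(-110)*(-79)*(-74)*8605 = -26750 - 11067062600 = -11067089350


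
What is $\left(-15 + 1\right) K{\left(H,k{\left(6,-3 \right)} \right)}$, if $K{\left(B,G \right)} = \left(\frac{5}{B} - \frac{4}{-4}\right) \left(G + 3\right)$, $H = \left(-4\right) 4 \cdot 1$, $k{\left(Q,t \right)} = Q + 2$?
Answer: $- \frac{847}{8} \approx -105.88$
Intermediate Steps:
$k{\left(Q,t \right)} = 2 + Q$
$H = -16$ ($H = \left(-16\right) 1 = -16$)
$K{\left(B,G \right)} = \left(1 + \frac{5}{B}\right) \left(3 + G\right)$ ($K{\left(B,G \right)} = \left(\frac{5}{B} - -1\right) \left(3 + G\right) = \left(\frac{5}{B} + 1\right) \left(3 + G\right) = \left(1 + \frac{5}{B}\right) \left(3 + G\right)$)
$\left(-15 + 1\right) K{\left(H,k{\left(6,-3 \right)} \right)} = \left(-15 + 1\right) \frac{15 + 5 \left(2 + 6\right) - 16 \left(3 + \left(2 + 6\right)\right)}{-16} = - 14 \left(- \frac{15 + 5 \cdot 8 - 16 \left(3 + 8\right)}{16}\right) = - 14 \left(- \frac{15 + 40 - 176}{16}\right) = - 14 \left(\left(- \frac{1}{16}\right) \left(-121\right)\right) = \left(-14\right) \frac{121}{16} = - \frac{847}{8}$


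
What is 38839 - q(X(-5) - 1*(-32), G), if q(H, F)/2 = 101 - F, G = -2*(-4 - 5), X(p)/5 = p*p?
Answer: 38673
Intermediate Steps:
X(p) = 5*p² (X(p) = 5*(p*p) = 5*p²)
G = 18 (G = -2*(-9) = 18)
q(H, F) = 202 - 2*F (q(H, F) = 2*(101 - F) = 202 - 2*F)
38839 - q(X(-5) - 1*(-32), G) = 38839 - (202 - 2*18) = 38839 - (202 - 36) = 38839 - 1*166 = 38839 - 166 = 38673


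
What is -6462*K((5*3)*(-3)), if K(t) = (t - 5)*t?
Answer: -14539500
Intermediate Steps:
K(t) = t*(-5 + t) (K(t) = (-5 + t)*t = t*(-5 + t))
-6462*K((5*3)*(-3)) = -6462*(5*3)*(-3)*(-5 + (5*3)*(-3)) = -6462*15*(-3)*(-5 + 15*(-3)) = -(-290790)*(-5 - 45) = -(-290790)*(-50) = -6462*2250 = -14539500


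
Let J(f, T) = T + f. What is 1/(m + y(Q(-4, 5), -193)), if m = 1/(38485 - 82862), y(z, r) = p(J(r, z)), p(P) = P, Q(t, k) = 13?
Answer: -44377/7987861 ≈ -0.0055556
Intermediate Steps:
y(z, r) = r + z (y(z, r) = z + r = r + z)
m = -1/44377 (m = 1/(-44377) = -1/44377 ≈ -2.2534e-5)
1/(m + y(Q(-4, 5), -193)) = 1/(-1/44377 + (-193 + 13)) = 1/(-1/44377 - 180) = 1/(-7987861/44377) = -44377/7987861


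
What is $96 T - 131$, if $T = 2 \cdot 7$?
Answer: $1213$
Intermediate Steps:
$T = 14$
$96 T - 131 = 96 \cdot 14 - 131 = 1344 - 131 = 1213$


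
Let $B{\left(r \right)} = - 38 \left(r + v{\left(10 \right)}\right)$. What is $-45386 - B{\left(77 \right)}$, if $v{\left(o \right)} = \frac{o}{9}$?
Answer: $- \frac{381760}{9} \approx -42418.0$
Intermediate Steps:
$v{\left(o \right)} = \frac{o}{9}$ ($v{\left(o \right)} = o \frac{1}{9} = \frac{o}{9}$)
$B{\left(r \right)} = - \frac{380}{9} - 38 r$ ($B{\left(r \right)} = - 38 \left(r + \frac{1}{9} \cdot 10\right) = - 38 \left(r + \frac{10}{9}\right) = - 38 \left(\frac{10}{9} + r\right) = - \frac{380}{9} - 38 r$)
$-45386 - B{\left(77 \right)} = -45386 - \left(- \frac{380}{9} - 2926\right) = -45386 - - \frac{26714}{9} = -45386 + \frac{26714}{9} = - \frac{381760}{9}$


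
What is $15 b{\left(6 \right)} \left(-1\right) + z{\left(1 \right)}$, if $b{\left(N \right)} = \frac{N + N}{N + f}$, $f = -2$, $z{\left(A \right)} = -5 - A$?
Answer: $-51$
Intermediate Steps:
$b{\left(N \right)} = \frac{2 N}{-2 + N}$ ($b{\left(N \right)} = \frac{N + N}{N - 2} = \frac{2 N}{-2 + N}$)
$15 b{\left(6 \right)} \left(-1\right) + z{\left(1 \right)} = 15 \cdot 2 \cdot 6 \frac{1}{-2 + 6} \left(-1\right) - 6 = 15 \cdot 2 \cdot 6 \cdot \frac{1}{4} \left(-1\right) - 6 = 15 \cdot 3 \left(-1\right) - 6 = 15 \left(-3\right) - 6 = -45 - 6 = -51$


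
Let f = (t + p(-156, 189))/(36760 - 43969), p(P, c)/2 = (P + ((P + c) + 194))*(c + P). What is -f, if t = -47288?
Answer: -42602/7209 ≈ -5.9096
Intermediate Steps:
p(P, c) = 2*(P + c)*(194 + c + 2*P) (p(P, c) = 2*((P + ((P + c) + 194))*(c + P)) = 2*((P + (194 + P + c))*(P + c)) = 2*((194 + c + 2*P)*(P + c)) = 2*((P + c)*(194 + c + 2*P)) = 2*(P + c)*(194 + c + 2*P))
f = 42602/7209 (f = (-47288 + (2*189**2 + 4*(-156)**2 + 388*(-156) + 388*189 + 6*(-156)*189))/(36760 - 43969) = (-47288 + (2*35721 + 4*24336 - 60528 + 73332 - 176904))/(-7209) = (-47288 + (71442 + 97344 - 60528 + 73332 - 176904))*(-1/7209) = (-47288 + 4686)*(-1/7209) = -42602*(-1/7209) = 42602/7209 ≈ 5.9096)
-f = -1*42602/7209 = -42602/7209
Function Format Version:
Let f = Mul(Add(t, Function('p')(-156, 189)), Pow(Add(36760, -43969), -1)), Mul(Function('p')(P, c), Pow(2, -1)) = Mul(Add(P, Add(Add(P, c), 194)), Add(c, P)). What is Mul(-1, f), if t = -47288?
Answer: Rational(-42602, 7209) ≈ -5.9096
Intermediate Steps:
Function('p')(P, c) = Mul(2, Add(P, c), Add(194, c, Mul(2, P))) (Function('p')(P, c) = Mul(2, Mul(Add(P, Add(Add(P, c), 194)), Add(c, P))) = Mul(2, Mul(Add(P, Add(194, P, c)), Add(P, c))) = Mul(2, Mul(Add(194, c, Mul(2, P)), Add(P, c))) = Mul(2, Mul(Add(P, c), Add(194, c, Mul(2, P)))) = Mul(2, Add(P, c), Add(194, c, Mul(2, P))))
f = Rational(42602, 7209) (f = Mul(Add(-47288, Add(Mul(2, Pow(189, 2)), Mul(4, Pow(-156, 2)), Mul(388, -156), Mul(388, 189), Mul(6, -156, 189))), Pow(Add(36760, -43969), -1)) = Mul(Add(-47288, Add(Mul(2, 35721), Mul(4, 24336), -60528, 73332, -176904)), Pow(-7209, -1)) = Mul(Add(-47288, Add(71442, 97344, -60528, 73332, -176904)), Rational(-1, 7209)) = Mul(Add(-47288, 4686), Rational(-1, 7209)) = Mul(-42602, Rational(-1, 7209)) = Rational(42602, 7209) ≈ 5.9096)
Mul(-1, f) = Mul(-1, Rational(42602, 7209)) = Rational(-42602, 7209)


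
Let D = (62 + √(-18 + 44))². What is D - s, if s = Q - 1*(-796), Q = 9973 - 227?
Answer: -6672 + 124*√26 ≈ -6039.7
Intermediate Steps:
Q = 9746
D = (62 + √26)² ≈ 4502.3
s = 10542 (s = 9746 - 1*(-796) = 9746 + 796 = 10542)
D - s = (62 + √26)² - 1*10542 = (62 + √26)² - 10542 = -10542 + (62 + √26)²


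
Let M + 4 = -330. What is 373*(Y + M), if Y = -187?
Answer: -194333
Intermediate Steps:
M = -334 (M = -4 - 330 = -334)
373*(Y + M) = 373*(-187 - 334) = 373*(-521) = -194333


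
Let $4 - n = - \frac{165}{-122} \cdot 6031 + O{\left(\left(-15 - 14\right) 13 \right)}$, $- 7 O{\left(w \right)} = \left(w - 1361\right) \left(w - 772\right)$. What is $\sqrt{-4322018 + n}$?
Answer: $\frac{i \sqrt{2950003283038}}{854} \approx 2011.2 i$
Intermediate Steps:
$O{\left(w \right)} = - \frac{\left(-1361 + w\right) \left(-772 + w\right)}{7}$ ($O{\left(w \right)} = - \frac{\left(w - 1361\right) \left(w - 772\right)}{7} = - \frac{\left(-1361 + w\right) \left(-772 + w\right)}{7}$)
$n = \frac{236666975}{854}$ ($n = 4 - \left(- \frac{165}{-122} \cdot 6031 - \left(\frac{1050692}{7} + \frac{169 \left(-15 - 14\right)^{2}}{7} - \frac{2133}{7} \left(-15 - 14\right) 13\right)\right) = 4 - \left(\left(-165\right) \left(- \frac{1}{122}\right) 6031 - \left(\frac{1050692}{7} + \frac{142129}{7} - \left(- \frac{61857}{7}\right) 13\right)\right) = 4 - \left(\frac{165}{122} \cdot 6031 - \left(\frac{1854833}{7} + \frac{142129}{7}\right)\right) = 4 - \left(\frac{995115}{122} - \frac{1996962}{7}\right) = 4 - - \frac{236663559}{854} = 4 + \frac{236663559}{854} = \frac{236666975}{854} \approx 2.7713 \cdot 10^{5}$)
$\sqrt{-4322018 + n} = \sqrt{-4322018 + \frac{236666975}{854}} = \sqrt{- \frac{3454336397}{854}} = \frac{i \sqrt{2950003283038}}{854}$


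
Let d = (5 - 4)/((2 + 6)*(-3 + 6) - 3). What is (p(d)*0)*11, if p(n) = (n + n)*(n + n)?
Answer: 0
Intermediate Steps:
d = 1/21 (d = 1/(8*3 - 3) = 1/(24 - 3) = 1/21 ≈ 0.047619)
p(n) = 4*n² (p(n) = (2*n)*(2*n) = 4*n²)
(p(d)*0)*11 = ((4*(1/21)²)*0)*11 = ((4*(1/441))*0)*11 = ((4/441)*0)*11 = 0*11 = 0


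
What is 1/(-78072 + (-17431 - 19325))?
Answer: -1/114828 ≈ -8.7087e-6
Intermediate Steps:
1/(-78072 + (-17431 - 19325)) = 1/(-78072 - 36756) = 1/(-114828) = -1/114828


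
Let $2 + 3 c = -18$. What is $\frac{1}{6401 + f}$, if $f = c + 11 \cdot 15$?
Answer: $\frac{3}{19678} \approx 0.00015245$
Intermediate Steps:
$c = - \frac{20}{3}$ ($c = - \frac{2}{3} + \frac{1}{3} \left(-18\right) = - \frac{2}{3} - 6 = - \frac{20}{3} \approx -6.6667$)
$f = \frac{475}{3}$ ($f = - \frac{20}{3} + 11 \cdot 15 = - \frac{20}{3} + 165 = \frac{475}{3} \approx 158.33$)
$\frac{1}{6401 + f} = \frac{1}{6401 + \frac{475}{3}} = \frac{1}{\frac{19678}{3}} = \frac{3}{19678}$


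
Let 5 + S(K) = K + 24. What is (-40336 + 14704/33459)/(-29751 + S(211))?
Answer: 1349587520/987743139 ≈ 1.3663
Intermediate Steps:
S(K) = 19 + K (S(K) = -5 + (K + 24) = -5 + (24 + K) = 19 + K)
(-40336 + 14704/33459)/(-29751 + S(211)) = (-40336 + 14704/33459)/(-29751 + (19 + 211)) = (-40336 + 14704*(1/33459))/(-29751 + 230) = (-40336 + 14704/33459)/(-29521) = -1349587520/33459*(-1/29521) = 1349587520/987743139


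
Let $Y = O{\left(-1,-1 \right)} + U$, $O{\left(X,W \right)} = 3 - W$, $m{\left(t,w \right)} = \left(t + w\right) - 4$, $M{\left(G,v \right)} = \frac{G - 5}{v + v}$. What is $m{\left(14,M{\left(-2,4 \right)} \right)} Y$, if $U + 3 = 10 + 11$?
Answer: $\frac{803}{4} \approx 200.75$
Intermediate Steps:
$M{\left(G,v \right)} = \frac{-5 + G}{2 v}$
$m{\left(t,w \right)} = -4 + t + w$
$U = 18$ ($U = -3 + \left(10 + 11\right) = -3 + 21 = 18$)
$Y = 22$ ($Y = \left(3 - -1\right) + 18 = \left(3 + 1\right) + 18 = 4 + 18 = 22$)
$m{\left(14,M{\left(-2,4 \right)} \right)} Y = \left(-4 + 14 + \frac{-5 - 2}{2 \cdot 4}\right) 22 = \left(-4 + 14 + \frac{1}{2} \cdot \frac{1}{4} \left(-7\right)\right) 22 = \left(-4 + 14 - \frac{7}{8}\right) 22 = \frac{73}{8} \cdot 22 = \frac{803}{4}$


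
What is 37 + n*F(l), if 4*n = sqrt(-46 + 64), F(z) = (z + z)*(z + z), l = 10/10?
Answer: 37 + 3*sqrt(2) ≈ 41.243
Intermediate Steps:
l = 1 (l = 10*(1/10) = 1)
F(z) = 4*z**2 (F(z) = (2*z)*(2*z) = 4*z**2)
n = 3*sqrt(2)/4 (n = sqrt(-46 + 64)/4 = sqrt(18)/4 = (3*sqrt(2))/4 = 3*sqrt(2)/4 ≈ 1.0607)
37 + n*F(l) = 37 + (3*sqrt(2)/4)*(4*1**2) = 37 + (3*sqrt(2)/4)*(4*1) = 37 + (3*sqrt(2)/4)*4 = 37 + 3*sqrt(2)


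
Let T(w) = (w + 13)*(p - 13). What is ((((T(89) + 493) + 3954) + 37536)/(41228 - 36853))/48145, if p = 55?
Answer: 46267/210634375 ≈ 0.00021966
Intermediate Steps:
T(w) = 546 + 42*w (T(w) = (w + 13)*(55 - 13) = (13 + w)*42 = 546 + 42*w)
((((T(89) + 493) + 3954) + 37536)/(41228 - 36853))/48145 = (((((546 + 42*89) + 493) + 3954) + 37536)/(41228 - 36853))/48145 = (((((546 + 3738) + 493) + 3954) + 37536)/4375)*(1/48145) = ((((4284 + 493) + 3954) + 37536)*(1/4375))*(1/48145) = (((4777 + 3954) + 37536)*(1/4375))*(1/48145) = ((8731 + 37536)*(1/4375))*(1/48145) = (46267*(1/4375))*(1/48145) = (46267/4375)*(1/48145) = 46267/210634375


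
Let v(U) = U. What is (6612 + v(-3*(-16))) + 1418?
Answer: 8078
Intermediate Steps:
(6612 + v(-3*(-16))) + 1418 = (6612 - 3*(-16)) + 1418 = (6612 + 48) + 1418 = 6660 + 1418 = 8078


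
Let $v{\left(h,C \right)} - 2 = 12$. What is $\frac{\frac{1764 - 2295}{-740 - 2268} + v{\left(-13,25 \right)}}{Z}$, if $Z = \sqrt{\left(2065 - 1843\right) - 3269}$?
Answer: $- \frac{42643 i \sqrt{3047}}{9165376} \approx - 0.25682 i$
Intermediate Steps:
$v{\left(h,C \right)} = 14$ ($v{\left(h,C \right)} = 2 + 12 = 14$)
$Z = i \sqrt{3047}$ ($Z = \sqrt{\left(2065 - 1843\right) - 3269} = \sqrt{222 - 3269} = \sqrt{-3047} = i \sqrt{3047} \approx 55.2 i$)
$\frac{\frac{1764 - 2295}{-740 - 2268} + v{\left(-13,25 \right)}}{Z} = \frac{\frac{1764 - 2295}{-740 - 2268} + 14}{i \sqrt{3047}} = \left(- \frac{531}{-3008} + 14\right) \left(- \frac{i \sqrt{3047}}{3047}\right) = \left(\left(-531\right) \left(- \frac{1}{3008}\right) + 14\right) \left(- \frac{i \sqrt{3047}}{3047}\right) = \left(\frac{531}{3008} + 14\right) \left(- \frac{i \sqrt{3047}}{3047}\right) = \frac{42643 \left(- \frac{i \sqrt{3047}}{3047}\right)}{3008} = - \frac{42643 i \sqrt{3047}}{9165376}$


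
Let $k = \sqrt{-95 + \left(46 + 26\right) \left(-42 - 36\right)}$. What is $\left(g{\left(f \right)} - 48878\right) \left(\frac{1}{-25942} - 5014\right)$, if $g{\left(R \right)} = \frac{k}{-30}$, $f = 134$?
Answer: $\frac{3178858665971}{12971} + \frac{130073189 i \sqrt{5711}}{778260} \approx 2.4507 \cdot 10^{8} + 12630.0 i$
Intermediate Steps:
$k = i \sqrt{5711}$ ($k = \sqrt{-95 + 72 \left(-78\right)} = \sqrt{-95 - 5616} = \sqrt{-5711} = i \sqrt{5711} \approx 75.571 i$)
$g{\left(R \right)} = - \frac{i \sqrt{5711}}{30}$ ($g{\left(R \right)} = \frac{i \sqrt{5711}}{-30} = i \sqrt{5711} \left(- \frac{1}{30}\right) = - \frac{i \sqrt{5711}}{30}$)
$\left(g{\left(f \right)} - 48878\right) \left(\frac{1}{-25942} - 5014\right) = \left(- \frac{i \sqrt{5711}}{30} - 48878\right) \left(\frac{1}{-25942} - 5014\right) = \left(-48878 - \frac{i \sqrt{5711}}{30}\right) \left(- \frac{1}{25942} - 5014\right) = \left(-48878 - \frac{i \sqrt{5711}}{30}\right) \left(- \frac{130073189}{25942}\right) = \frac{3178858665971}{12971} + \frac{130073189 i \sqrt{5711}}{778260}$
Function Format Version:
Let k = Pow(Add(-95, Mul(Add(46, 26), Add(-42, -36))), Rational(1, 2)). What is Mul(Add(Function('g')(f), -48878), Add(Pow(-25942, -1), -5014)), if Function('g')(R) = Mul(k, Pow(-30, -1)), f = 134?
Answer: Add(Rational(3178858665971, 12971), Mul(Rational(130073189, 778260), I, Pow(5711, Rational(1, 2)))) ≈ Add(2.4507e+8, Mul(12630., I))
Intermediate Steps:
k = Mul(I, Pow(5711, Rational(1, 2))) (k = Pow(Add(-95, Mul(72, -78)), Rational(1, 2)) = Pow(Add(-95, -5616), Rational(1, 2)) = Pow(-5711, Rational(1, 2)) = Mul(I, Pow(5711, Rational(1, 2))) ≈ Mul(75.571, I))
Function('g')(R) = Mul(Rational(-1, 30), I, Pow(5711, Rational(1, 2))) (Function('g')(R) = Mul(Mul(I, Pow(5711, Rational(1, 2))), Pow(-30, -1)) = Mul(Mul(I, Pow(5711, Rational(1, 2))), Rational(-1, 30)) = Mul(Rational(-1, 30), I, Pow(5711, Rational(1, 2))))
Mul(Add(Function('g')(f), -48878), Add(Pow(-25942, -1), -5014)) = Mul(Add(Mul(Rational(-1, 30), I, Pow(5711, Rational(1, 2))), -48878), Add(Pow(-25942, -1), -5014)) = Mul(Add(-48878, Mul(Rational(-1, 30), I, Pow(5711, Rational(1, 2)))), Add(Rational(-1, 25942), -5014)) = Mul(Add(-48878, Mul(Rational(-1, 30), I, Pow(5711, Rational(1, 2)))), Rational(-130073189, 25942)) = Add(Rational(3178858665971, 12971), Mul(Rational(130073189, 778260), I, Pow(5711, Rational(1, 2))))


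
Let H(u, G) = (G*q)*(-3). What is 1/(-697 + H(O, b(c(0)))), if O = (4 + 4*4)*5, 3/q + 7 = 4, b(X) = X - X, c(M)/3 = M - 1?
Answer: -1/697 ≈ -0.0014347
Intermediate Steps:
c(M) = -3 + 3*M (c(M) = 3*(M - 1) = 3*(-1 + M) = -3 + 3*M)
b(X) = 0
q = -1 (q = 3/(-7 + 4) = 3/(-3) = 3*(-1/3) = -1)
O = 100 (O = (4 + 16)*5 = 20*5 = 100)
H(u, G) = 3*G (H(u, G) = (G*(-1))*(-3) = -G*(-3) = 3*G)
1/(-697 + H(O, b(c(0)))) = 1/(-697 + 3*0) = 1/(-697 + 0) = 1/(-697) = -1/697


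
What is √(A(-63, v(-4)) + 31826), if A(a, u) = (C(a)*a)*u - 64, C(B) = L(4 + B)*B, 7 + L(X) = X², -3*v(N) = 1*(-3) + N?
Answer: 2*√8051119 ≈ 5674.9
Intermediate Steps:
v(N) = 1 - N/3 (v(N) = -(1*(-3) + N)/3 = -(-3 + N)/3 = 1 - N/3)
L(X) = -7 + X²
C(B) = B*(-7 + (4 + B)²) (C(B) = (-7 + (4 + B)²)*B = B*(-7 + (4 + B)²))
A(a, u) = -64 + u*a²*(-7 + (4 + a)²) (A(a, u) = ((a*(-7 + (4 + a)²))*a)*u - 64 = (a²*(-7 + (4 + a)²))*u - 64 = u*a²*(-7 + (4 + a)²) - 64 = -64 + u*a²*(-7 + (4 + a)²))
√(A(-63, v(-4)) + 31826) = √((-64 + (1 - ⅓*(-4))*(-63)²*(-7 + (4 - 63)²)) + 31826) = √((-64 + (1 + 4/3)*3969*(-7 + (-59)²)) + 31826) = √((-64 + (7/3)*3969*(-7 + 3481)) + 31826) = √((-64 + (7/3)*3969*3474) + 31826) = √((-64 + 32172714) + 31826) = √(32172650 + 31826) = √32204476 = 2*√8051119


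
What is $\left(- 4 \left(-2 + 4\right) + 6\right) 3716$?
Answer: $-7432$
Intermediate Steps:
$\left(- 4 \left(-2 + 4\right) + 6\right) 3716 = \left(\left(-4\right) 2 + 6\right) 3716 = \left(-8 + 6\right) 3716 = \left(-2\right) 3716 = -7432$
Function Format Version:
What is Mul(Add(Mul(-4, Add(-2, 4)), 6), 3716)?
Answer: -7432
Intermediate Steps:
Mul(Add(Mul(-4, Add(-2, 4)), 6), 3716) = Mul(Add(Mul(-4, 2), 6), 3716) = Mul(Add(-8, 6), 3716) = Mul(-2, 3716) = -7432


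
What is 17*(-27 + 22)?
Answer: -85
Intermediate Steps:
17*(-27 + 22) = 17*(-5) = -85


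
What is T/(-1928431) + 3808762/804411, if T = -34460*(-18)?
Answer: 6845974657342/1551251109141 ≈ 4.4132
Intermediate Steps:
T = 620280
T/(-1928431) + 3808762/804411 = 620280/(-1928431) + 3808762/804411 = 620280*(-1/1928431) + 3808762*(1/804411) = -620280/1928431 + 3808762/804411 = 6845974657342/1551251109141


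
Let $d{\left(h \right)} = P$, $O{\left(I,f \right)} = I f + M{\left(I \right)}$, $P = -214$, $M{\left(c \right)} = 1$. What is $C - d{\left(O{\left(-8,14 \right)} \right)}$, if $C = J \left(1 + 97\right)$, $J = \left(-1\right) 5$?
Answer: $-276$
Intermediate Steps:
$O{\left(I,f \right)} = 1 + I f$ ($O{\left(I,f \right)} = I f + 1 = 1 + I f$)
$J = -5$
$d{\left(h \right)} = -214$
$C = -490$ ($C = - 5 \left(1 + 97\right) = \left(-5\right) 98 = -490$)
$C - d{\left(O{\left(-8,14 \right)} \right)} = -490 - -214 = -490 + 214 = -276$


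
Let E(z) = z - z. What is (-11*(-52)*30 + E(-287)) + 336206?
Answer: 353366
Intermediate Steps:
E(z) = 0
(-11*(-52)*30 + E(-287)) + 336206 = (-11*(-52)*30 + 0) + 336206 = (572*30 + 0) + 336206 = (17160 + 0) + 336206 = 17160 + 336206 = 353366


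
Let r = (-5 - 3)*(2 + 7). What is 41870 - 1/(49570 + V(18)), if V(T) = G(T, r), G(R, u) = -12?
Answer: 2074993459/49558 ≈ 41870.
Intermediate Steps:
r = -72 (r = -8*9 = -72)
V(T) = -12
41870 - 1/(49570 + V(18)) = 41870 - 1/(49570 - 12) = 41870 - 1/49558 = 2074993459/49558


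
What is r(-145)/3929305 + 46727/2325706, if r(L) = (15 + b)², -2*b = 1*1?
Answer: 368187228843/18276816428660 ≈ 0.020145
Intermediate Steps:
b = -½ (b = -1/2 = -½*1 = -½ ≈ -0.50000)
r(L) = 841/4 (r(L) = (15 - ½)² = (29/2)² = 841/4)
r(-145)/3929305 + 46727/2325706 = (841/4)/3929305 + 46727/2325706 = (841/4)*(1/3929305) + 46727*(1/2325706) = 841/15717220 + 46727/2325706 = 368187228843/18276816428660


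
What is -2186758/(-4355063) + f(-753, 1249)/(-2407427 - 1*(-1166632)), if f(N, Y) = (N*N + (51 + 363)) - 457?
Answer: 244145743752/5403740395085 ≈ 0.045181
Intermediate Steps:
f(N, Y) = -43 + N**2 (f(N, Y) = (N**2 + 414) - 457 = (414 + N**2) - 457 = -43 + N**2)
-2186758/(-4355063) + f(-753, 1249)/(-2407427 - 1*(-1166632)) = -2186758/(-4355063) + (-43 + (-753)**2)/(-2407427 - 1*(-1166632)) = -2186758*(-1/4355063) + (-43 + 567009)/(-2407427 + 1166632) = 2186758/4355063 + 566966/(-1240795) = 2186758/4355063 + 566966*(-1/1240795) = 2186758/4355063 - 566966/1240795 = 244145743752/5403740395085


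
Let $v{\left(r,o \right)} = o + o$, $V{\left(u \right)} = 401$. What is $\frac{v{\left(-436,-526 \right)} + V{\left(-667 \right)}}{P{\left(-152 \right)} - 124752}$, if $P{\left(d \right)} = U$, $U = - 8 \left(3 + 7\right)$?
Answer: $\frac{651}{124832} \approx 0.005215$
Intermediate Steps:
$U = -80$ ($U = \left(-8\right) 10 = -80$)
$P{\left(d \right)} = -80$
$v{\left(r,o \right)} = 2 o$
$\frac{v{\left(-436,-526 \right)} + V{\left(-667 \right)}}{P{\left(-152 \right)} - 124752} = \frac{2 \left(-526\right) + 401}{-80 - 124752} = \frac{-1052 + 401}{-80 - 124752} = - \frac{651}{-124832} = \left(-651\right) \left(- \frac{1}{124832}\right) = \frac{651}{124832}$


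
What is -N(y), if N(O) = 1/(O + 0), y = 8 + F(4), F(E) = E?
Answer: -1/12 ≈ -0.083333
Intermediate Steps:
y = 12 (y = 8 + 4 = 12)
N(O) = 1/O
-N(y) = -1/12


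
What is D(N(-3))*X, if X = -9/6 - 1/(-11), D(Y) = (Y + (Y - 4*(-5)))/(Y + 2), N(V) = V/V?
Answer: -31/3 ≈ -10.333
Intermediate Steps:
N(V) = 1
D(Y) = (20 + 2*Y)/(2 + Y) (D(Y) = (Y + (Y + 20))/(2 + Y) = (Y + (20 + Y))/(2 + Y) = (20 + 2*Y)/(2 + Y))
X = -31/22 (X = -9*⅙ - 1*(-1/11) = -3/2 + 1/11 = -31/22 ≈ -1.4091)
D(N(-3))*X = (2*(10 + 1)/(2 + 1))*(-31/22) = (2*11/3)*(-31/22) = (2*(⅓)*11)*(-31/22) = (22/3)*(-31/22) = -31/3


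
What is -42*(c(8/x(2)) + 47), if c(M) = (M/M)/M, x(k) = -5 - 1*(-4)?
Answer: -7875/4 ≈ -1968.8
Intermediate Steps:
x(k) = -1 (x(k) = -5 + 4 = -1)
c(M) = 1/M
-42*(c(8/x(2)) + 47) = -42*(1/(8/(-1)) + 47) = -42*(1/(8*(-1)) + 47) = -42*(1/(-8) + 47) = -42*(-1/8 + 47) = -42*375/8 = -7875/4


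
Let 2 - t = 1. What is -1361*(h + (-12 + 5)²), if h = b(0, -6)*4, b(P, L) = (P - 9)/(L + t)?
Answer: -382441/5 ≈ -76488.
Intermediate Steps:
t = 1 (t = 2 - 1*1 = 2 - 1 = 1)
b(P, L) = (-9 + P)/(1 + L) (b(P, L) = (P - 9)/(L + 1) = (-9 + P)/(1 + L))
h = 36/5 (h = ((-9 + 0)/(1 - 6))*4 = (-9/(-5))*4 = -⅕*(-9)*4 = (9/5)*4 = 36/5 ≈ 7.2000)
-1361*(h + (-12 + 5)²) = -1361*(36/5 + (-12 + 5)²) = -1361*(36/5 + (-7)²) = -1361*(36/5 + 49) = -1361*281/5 = -382441/5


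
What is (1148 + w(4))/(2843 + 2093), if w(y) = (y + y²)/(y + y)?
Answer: 2301/9872 ≈ 0.23308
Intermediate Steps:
w(y) = (y + y²)/(2*y) (w(y) = (y + y²)/((2*y)) = (y + y²)*(1/(2*y)) = (y + y²)/(2*y))
(1148 + w(4))/(2843 + 2093) = (1148 + (½ + (½)*4))/(2843 + 2093) = (1148 + (½ + 2))/4936 = (1148 + 5/2)*(1/4936) = (2301/2)*(1/4936) = 2301/9872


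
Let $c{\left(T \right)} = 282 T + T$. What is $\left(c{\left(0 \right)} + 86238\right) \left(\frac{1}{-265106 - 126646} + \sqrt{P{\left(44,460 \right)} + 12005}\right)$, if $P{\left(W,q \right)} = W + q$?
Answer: $- \frac{4791}{21764} + 86238 \sqrt{12509} \approx 9.6452 \cdot 10^{6}$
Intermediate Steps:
$c{\left(T \right)} = 283 T$
$\left(c{\left(0 \right)} + 86238\right) \left(\frac{1}{-265106 - 126646} + \sqrt{P{\left(44,460 \right)} + 12005}\right) = \left(283 \cdot 0 + 86238\right) \left(\frac{1}{-265106 - 126646} + \sqrt{\left(44 + 460\right) + 12005}\right) = \left(0 + 86238\right) \left(\frac{1}{-391752} + \sqrt{504 + 12005}\right) = 86238 \left(- \frac{1}{391752} + \sqrt{12509}\right) = - \frac{4791}{21764} + 86238 \sqrt{12509}$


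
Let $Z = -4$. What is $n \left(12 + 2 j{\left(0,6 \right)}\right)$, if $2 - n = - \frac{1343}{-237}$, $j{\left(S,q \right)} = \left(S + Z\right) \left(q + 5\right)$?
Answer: $\frac{836}{3} \approx 278.67$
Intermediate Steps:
$j{\left(S,q \right)} = \left(-4 + S\right) \left(5 + q\right)$ ($j{\left(S,q \right)} = \left(S - 4\right) \left(q + 5\right) = \left(-4 + S\right) \left(5 + q\right)$)
$n = - \frac{11}{3}$ ($n = 2 - - \frac{1343}{-237} = 2 - \left(-1343\right) \left(- \frac{1}{237}\right) = 2 - \frac{17}{3} = - \frac{11}{3} \approx -3.6667$)
$n \left(12 + 2 j{\left(0,6 \right)}\right) = - \frac{11 \left(12 + 2 \left(-20 - 24 + 5 \cdot 0 + 0 \cdot 6\right)\right)}{3} = - \frac{11 \left(12 + 2 \left(-20 - 24 + 0 + 0\right)\right)}{3} = - \frac{11 \left(12 + 2 \left(-44\right)\right)}{3} = - \frac{11 \left(12 - 88\right)}{3} = \left(- \frac{11}{3}\right) \left(-76\right) = \frac{836}{3}$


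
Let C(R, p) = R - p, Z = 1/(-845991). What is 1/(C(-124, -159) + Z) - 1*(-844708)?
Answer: 25011537798263/29609684 ≈ 8.4471e+5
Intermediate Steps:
Z = -1/845991 ≈ -1.1820e-6
1/(C(-124, -159) + Z) - 1*(-844708) = 1/((-124 - 1*(-159)) - 1/845991) - 1*(-844708) = 1/((-124 + 159) - 1/845991) + 844708 = 1/(35 - 1/845991) + 844708 = 1/(29609684/845991) + 844708 = 845991/29609684 + 844708 = 25011537798263/29609684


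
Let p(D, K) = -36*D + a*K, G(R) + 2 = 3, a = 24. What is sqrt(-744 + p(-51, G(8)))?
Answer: 6*sqrt(31) ≈ 33.407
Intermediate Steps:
G(R) = 1 (G(R) = -2 + 3 = 1)
p(D, K) = -36*D + 24*K
sqrt(-744 + p(-51, G(8))) = sqrt(-744 + (-36*(-51) + 24*1)) = sqrt(-744 + (1836 + 24)) = sqrt(-744 + 1860) = sqrt(1116) = 6*sqrt(31)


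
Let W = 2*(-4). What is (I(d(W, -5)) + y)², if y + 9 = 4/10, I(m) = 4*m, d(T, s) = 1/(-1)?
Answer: 3969/25 ≈ 158.76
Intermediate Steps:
W = -8
d(T, s) = -1
y = -43/5 (y = -9 + 4/10 = -9 + 4*(⅒) = -9 + ⅖ = -43/5 ≈ -8.6000)
(I(d(W, -5)) + y)² = (4*(-1) - 43/5)² = (-4 - 43/5)² = (-63/5)² = 3969/25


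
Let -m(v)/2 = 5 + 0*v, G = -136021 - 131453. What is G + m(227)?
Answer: -267484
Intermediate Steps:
G = -267474
m(v) = -10 (m(v) = -2*(5 + 0*v) = -2*(5 + 0) = -2*5 = -10)
G + m(227) = -267474 - 10 = -267484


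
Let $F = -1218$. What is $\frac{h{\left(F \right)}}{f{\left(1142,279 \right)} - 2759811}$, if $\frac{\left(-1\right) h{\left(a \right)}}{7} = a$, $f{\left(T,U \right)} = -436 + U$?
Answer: $- \frac{4263}{1379984} \approx -0.0030892$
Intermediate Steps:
$h{\left(a \right)} = - 7 a$
$\frac{h{\left(F \right)}}{f{\left(1142,279 \right)} - 2759811} = \frac{\left(-7\right) \left(-1218\right)}{\left(-436 + 279\right) - 2759811} = \frac{8526}{-157 - 2759811} = \frac{8526}{-2759968} = 8526 \left(- \frac{1}{2759968}\right) = - \frac{4263}{1379984}$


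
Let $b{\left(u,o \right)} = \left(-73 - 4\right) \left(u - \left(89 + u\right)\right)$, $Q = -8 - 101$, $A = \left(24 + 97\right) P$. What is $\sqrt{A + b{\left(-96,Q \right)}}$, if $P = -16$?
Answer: $\sqrt{4917} \approx 70.121$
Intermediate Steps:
$A = -1936$ ($A = \left(24 + 97\right) \left(-16\right) = 121 \left(-16\right) = -1936$)
$Q = -109$ ($Q = -8 - 101 = -109$)
$b{\left(u,o \right)} = 6853$ ($b{\left(u,o \right)} = \left(-77\right) \left(-89\right) = 6853$)
$\sqrt{A + b{\left(-96,Q \right)}} = \sqrt{-1936 + 6853} = \sqrt{4917}$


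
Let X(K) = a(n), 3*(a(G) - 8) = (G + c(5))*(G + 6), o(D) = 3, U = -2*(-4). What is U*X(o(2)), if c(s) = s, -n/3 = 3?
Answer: 96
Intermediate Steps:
U = 8
n = -9 (n = -3*3 = -9)
a(G) = 8 + (5 + G)*(6 + G)/3 (a(G) = 8 + ((G + 5)*(G + 6))/3 = 8 + ((5 + G)*(6 + G))/3 = 8 + (5 + G)*(6 + G)/3)
X(K) = 12 (X(K) = 18 + (⅓)*(-9)² + (11/3)*(-9) = 18 + (⅓)*81 - 33 = 18 + 27 - 33 = 12)
U*X(o(2)) = 8*12 = 96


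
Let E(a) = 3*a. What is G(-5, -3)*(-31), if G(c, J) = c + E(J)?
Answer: 434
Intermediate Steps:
G(c, J) = c + 3*J
G(-5, -3)*(-31) = (-5 + 3*(-3))*(-31) = (-5 - 9)*(-31) = -14*(-31) = 434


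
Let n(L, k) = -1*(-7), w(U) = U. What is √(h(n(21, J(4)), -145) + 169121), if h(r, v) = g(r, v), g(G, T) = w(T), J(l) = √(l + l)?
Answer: 4*√10561 ≈ 411.07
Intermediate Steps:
J(l) = √2*√l (J(l) = √(2*l) = √2*√l)
g(G, T) = T
n(L, k) = 7
h(r, v) = v
√(h(n(21, J(4)), -145) + 169121) = √(-145 + 169121) = √168976 = 4*√10561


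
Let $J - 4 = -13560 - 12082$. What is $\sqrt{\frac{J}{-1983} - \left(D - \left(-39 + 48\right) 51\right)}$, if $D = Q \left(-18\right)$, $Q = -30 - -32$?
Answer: $\frac{\sqrt{221924801}}{661} \approx 22.537$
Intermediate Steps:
$Q = 2$ ($Q = -30 + 32 = 2$)
$J = -25638$ ($J = 4 - 25642 = -25638$)
$D = -36$ ($D = 2 \left(-18\right) = -36$)
$\sqrt{\frac{J}{-1983} - \left(D - \left(-39 + 48\right) 51\right)} = \sqrt{- \frac{25638}{-1983} - \left(-36 - \left(-39 + 48\right) 51\right)} = \sqrt{\left(-25638\right) \left(- \frac{1}{1983}\right) + \left(9 \cdot 51 + 36\right)} = \sqrt{\frac{8546}{661} + \left(459 + 36\right)} = \sqrt{\frac{8546}{661} + 495} = \sqrt{\frac{335741}{661}} = \frac{\sqrt{221924801}}{661}$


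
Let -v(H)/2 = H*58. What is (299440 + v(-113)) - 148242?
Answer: 164306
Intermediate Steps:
v(H) = -116*H (v(H) = -2*H*58 = -116*H)
(299440 + v(-113)) - 148242 = (299440 - 116*(-113)) - 148242 = (299440 + 13108) - 148242 = 312548 - 148242 = 164306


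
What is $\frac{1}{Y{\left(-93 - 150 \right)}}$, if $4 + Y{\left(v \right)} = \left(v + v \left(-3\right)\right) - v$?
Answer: $\frac{1}{725} \approx 0.0013793$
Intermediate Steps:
$Y{\left(v \right)} = -4 - 3 v$ ($Y{\left(v \right)} = -4 + \left(\left(v + v \left(-3\right)\right) - v\right) = -4 + \left(\left(v - 3 v\right) - v\right) = -4 - 3 v$)
$\frac{1}{Y{\left(-93 - 150 \right)}} = \frac{1}{-4 - 3 \left(-93 - 150\right)} = \frac{1}{-4 - -729} = \frac{1}{-4 + 729} = \frac{1}{725}$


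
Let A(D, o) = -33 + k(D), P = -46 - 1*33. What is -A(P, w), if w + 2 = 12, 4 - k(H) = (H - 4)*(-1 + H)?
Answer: 6669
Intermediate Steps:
k(H) = 4 - (-1 + H)*(-4 + H) (k(H) = 4 - (H - 4)*(-1 + H) = 4 - (-4 + H)*(-1 + H) = 4 - (-1 + H)*(-4 + H))
P = -79 (P = -46 - 33 = -79)
w = 10 (w = -2 + 12 = 10)
A(D, o) = -33 + D*(5 - D)
-A(P, w) = -(-33 - 1*(-79)*(-5 - 79)) = -(-33 - 1*(-79)*(-84)) = -(-33 - 6636) = -1*(-6669) = 6669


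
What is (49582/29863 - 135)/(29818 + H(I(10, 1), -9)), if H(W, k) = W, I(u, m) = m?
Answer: -3981923/890484797 ≈ -0.0044716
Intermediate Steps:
(49582/29863 - 135)/(29818 + H(I(10, 1), -9)) = (49582/29863 - 135)/(29818 + 1) = (49582*(1/29863) - 135)/29819 = (49582/29863 - 135)*(1/29819) = -3981923/29863*1/29819 = -3981923/890484797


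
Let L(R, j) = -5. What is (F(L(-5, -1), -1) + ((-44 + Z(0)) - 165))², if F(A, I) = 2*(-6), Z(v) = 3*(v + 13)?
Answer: 33124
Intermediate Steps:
Z(v) = 39 + 3*v (Z(v) = 3*(13 + v) = 39 + 3*v)
F(A, I) = -12
(F(L(-5, -1), -1) + ((-44 + Z(0)) - 165))² = (-12 + ((-44 + (39 + 3*0)) - 165))² = (-12 + ((-44 + (39 + 0)) - 165))² = (-12 + ((-44 + 39) - 165))² = (-12 + (-5 - 165))² = (-12 - 170)² = (-182)² = 33124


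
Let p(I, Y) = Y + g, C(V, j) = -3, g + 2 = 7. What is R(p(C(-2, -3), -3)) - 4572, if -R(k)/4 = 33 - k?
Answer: -4696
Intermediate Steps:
g = 5 (g = -2 + 7 = 5)
p(I, Y) = 5 + Y (p(I, Y) = Y + 5 = 5 + Y)
R(k) = -132 + 4*k (R(k) = -4*(33 - k) = -132 + 4*k)
R(p(C(-2, -3), -3)) - 4572 = (-132 + 4*(5 - 3)) - 4572 = (-132 + 4*2) - 4572 = (-132 + 8) - 4572 = -124 - 4572 = -4696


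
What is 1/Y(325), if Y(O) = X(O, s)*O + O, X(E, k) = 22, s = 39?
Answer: 1/7475 ≈ 0.00013378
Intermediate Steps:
Y(O) = 23*O (Y(O) = 22*O + O = 23*O)
1/Y(325) = 1/(23*325) = 1/7475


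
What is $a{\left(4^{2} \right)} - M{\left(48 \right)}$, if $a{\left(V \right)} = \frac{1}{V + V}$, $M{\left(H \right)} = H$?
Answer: $- \frac{1535}{32} \approx -47.969$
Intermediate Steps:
$a{\left(V \right)} = \frac{1}{2 V}$
$a{\left(4^{2} \right)} - M{\left(48 \right)} = \frac{1}{2 \cdot 4^{2}} - 48 = \frac{1}{2 \cdot 16} - 48 = \frac{1}{2} \cdot \frac{1}{16} - 48 = \frac{1}{32} - 48 = - \frac{1535}{32}$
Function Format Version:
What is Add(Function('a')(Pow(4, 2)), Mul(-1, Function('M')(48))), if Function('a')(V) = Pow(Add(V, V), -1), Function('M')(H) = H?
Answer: Rational(-1535, 32) ≈ -47.969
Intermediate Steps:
Function('a')(V) = Mul(Rational(1, 2), Pow(V, -1)) (Function('a')(V) = Pow(Mul(2, V), -1) = Mul(Rational(1, 2), Pow(V, -1)))
Add(Function('a')(Pow(4, 2)), Mul(-1, Function('M')(48))) = Add(Mul(Rational(1, 2), Pow(Pow(4, 2), -1)), Mul(-1, 48)) = Add(Mul(Rational(1, 2), Pow(16, -1)), -48) = Add(Mul(Rational(1, 2), Rational(1, 16)), -48) = Add(Rational(1, 32), -48) = Rational(-1535, 32)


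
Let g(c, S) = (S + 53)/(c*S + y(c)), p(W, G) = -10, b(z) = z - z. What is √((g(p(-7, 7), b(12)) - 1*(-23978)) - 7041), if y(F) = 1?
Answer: √16990 ≈ 130.35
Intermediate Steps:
b(z) = 0
g(c, S) = (53 + S)/(1 + S*c) (g(c, S) = (S + 53)/(c*S + 1) = (53 + S)/(S*c + 1) = (53 + S)/(1 + S*c))
√((g(p(-7, 7), b(12)) - 1*(-23978)) - 7041) = √(((53 + 0)/(1 + 0*(-10)) - 1*(-23978)) - 7041) = √((53/(1 + 0) + 23978) - 7041) = √((53/1 + 23978) - 7041) = √((1*53 + 23978) - 7041) = √((53 + 23978) - 7041) = √(24031 - 7041) = √16990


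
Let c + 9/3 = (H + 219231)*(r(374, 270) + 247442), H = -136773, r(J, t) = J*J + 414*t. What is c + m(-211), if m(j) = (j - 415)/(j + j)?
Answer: 8683625428204/211 ≈ 4.1155e+10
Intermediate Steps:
r(J, t) = J² + 414*t
m(j) = (-415 + j)/(2*j) (m(j) = (-415 + j)/((2*j)) = (-415 + j)*(1/(2*j)) = (-415 + j)/(2*j))
c = 41154622881 (c = -3 + (-136773 + 219231)*((374² + 414*270) + 247442) = -3 + 82458*((139876 + 111780) + 247442) = -3 + 82458*(251656 + 247442) = -3 + 82458*499098 = -3 + 41154622884 = 41154622881)
c + m(-211) = 41154622881 + (½)*(-415 - 211)/(-211) = 41154622881 + (½)*(-1/211)*(-626) = 41154622881 + 313/211 = 8683625428204/211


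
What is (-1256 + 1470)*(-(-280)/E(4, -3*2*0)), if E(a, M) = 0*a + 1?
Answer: 59920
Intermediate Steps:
E(a, M) = 1 (E(a, M) = 0 + 1 = 1)
(-1256 + 1470)*(-(-280)/E(4, -3*2*0)) = (-1256 + 1470)*(-(-280)/1) = 214*(-(-280)) = 214*(-40*(-7)) = 214*280 = 59920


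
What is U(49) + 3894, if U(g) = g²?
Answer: 6295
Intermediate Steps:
U(49) + 3894 = 49² + 3894 = 2401 + 3894 = 6295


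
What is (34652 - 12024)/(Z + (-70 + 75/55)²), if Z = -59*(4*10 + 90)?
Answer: -2737988/358045 ≈ -7.6470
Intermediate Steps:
Z = -7670 (Z = -59*(40 + 90) = -59*130 = -7670)
(34652 - 12024)/(Z + (-70 + 75/55)²) = (34652 - 12024)/(-7670 + (-70 + 75/55)²) = 22628/(-7670 + (-70 + 75*(1/55))²) = 22628/(-7670 + (-70 + 15/11)²) = 22628/(-7670 + (-755/11)²) = 22628/(-7670 + 570025/121) = 22628/(-358045/121) = 22628*(-121/358045) = -2737988/358045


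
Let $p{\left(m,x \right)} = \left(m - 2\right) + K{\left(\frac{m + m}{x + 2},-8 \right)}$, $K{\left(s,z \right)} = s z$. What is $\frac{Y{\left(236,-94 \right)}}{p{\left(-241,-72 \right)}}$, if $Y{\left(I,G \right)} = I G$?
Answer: $\frac{776440}{10433} \approx 74.422$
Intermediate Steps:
$Y{\left(I,G \right)} = G I$
$p{\left(m,x \right)} = -2 + m - \frac{16 m}{2 + x}$ ($p{\left(m,x \right)} = \left(m - 2\right) + \frac{m + m}{x + 2} \left(-8\right) = \left(-2 + m\right) + \frac{2 m}{2 + x} \left(-8\right) = \left(-2 + m\right) - \frac{16 m}{2 + x} = -2 + m - \frac{16 m}{2 + x}$)
$\frac{Y{\left(236,-94 \right)}}{p{\left(-241,-72 \right)}} = \frac{\left(-94\right) 236}{\frac{1}{2 - 72} \left(\left(-16\right) \left(-241\right) + \left(-2 - 241\right) \left(2 - 72\right)\right)} = - \frac{22184}{\frac{1}{-70} \left(3856 - -17010\right)} = - \frac{22184}{\left(- \frac{1}{70}\right) \left(3856 + 17010\right)} = - \frac{22184}{\left(- \frac{1}{70}\right) 20866} = - \frac{22184}{- \frac{10433}{35}} = \left(-22184\right) \left(- \frac{35}{10433}\right) = \frac{776440}{10433}$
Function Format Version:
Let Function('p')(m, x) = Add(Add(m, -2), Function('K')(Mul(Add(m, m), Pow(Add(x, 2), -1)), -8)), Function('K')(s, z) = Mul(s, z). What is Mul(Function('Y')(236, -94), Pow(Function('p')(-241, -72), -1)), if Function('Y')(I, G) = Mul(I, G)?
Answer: Rational(776440, 10433) ≈ 74.422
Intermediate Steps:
Function('Y')(I, G) = Mul(G, I)
Function('p')(m, x) = Add(-2, m, Mul(-16, m, Pow(Add(2, x), -1))) (Function('p')(m, x) = Add(Add(m, -2), Mul(Mul(Add(m, m), Pow(Add(x, 2), -1)), -8)) = Add(Add(-2, m), Mul(Mul(Mul(2, m), Pow(Add(2, x), -1)), -8)) = Add(Add(-2, m), Mul(Mul(2, m, Pow(Add(2, x), -1)), -8)) = Add(Add(-2, m), Mul(-16, m, Pow(Add(2, x), -1))) = Add(-2, m, Mul(-16, m, Pow(Add(2, x), -1))))
Mul(Function('Y')(236, -94), Pow(Function('p')(-241, -72), -1)) = Mul(Mul(-94, 236), Pow(Mul(Pow(Add(2, -72), -1), Add(Mul(-16, -241), Mul(Add(-2, -241), Add(2, -72)))), -1)) = Mul(-22184, Pow(Mul(Pow(-70, -1), Add(3856, Mul(-243, -70))), -1)) = Mul(-22184, Pow(Mul(Rational(-1, 70), Add(3856, 17010)), -1)) = Mul(-22184, Pow(Mul(Rational(-1, 70), 20866), -1)) = Mul(-22184, Pow(Rational(-10433, 35), -1)) = Mul(-22184, Rational(-35, 10433)) = Rational(776440, 10433)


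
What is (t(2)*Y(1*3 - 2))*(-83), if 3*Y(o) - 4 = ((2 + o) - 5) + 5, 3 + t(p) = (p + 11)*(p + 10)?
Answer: -29631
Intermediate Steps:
t(p) = -3 + (10 + p)*(11 + p) (t(p) = -3 + (p + 11)*(p + 10) = -3 + (11 + p)*(10 + p) = -3 + (10 + p)*(11 + p))
Y(o) = 2 + o/3 (Y(o) = 4/3 + (((2 + o) - 5) + 5)/3 = 4/3 + ((-3 + o) + 5)/3 = 4/3 + (2 + o)/3 = 4/3 + (2/3 + o/3) = 2 + o/3)
(t(2)*Y(1*3 - 2))*(-83) = ((107 + 2**2 + 21*2)*(2 + (1*3 - 2)/3))*(-83) = ((107 + 4 + 42)*(2 + (3 - 2)/3))*(-83) = (153*(2 + (1/3)*1))*(-83) = (153*(2 + 1/3))*(-83) = (153*(7/3))*(-83) = 357*(-83) = -29631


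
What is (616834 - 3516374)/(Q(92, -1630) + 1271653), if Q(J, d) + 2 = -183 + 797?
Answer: -579908/254453 ≈ -2.2790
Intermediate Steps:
Q(J, d) = 612 (Q(J, d) = -2 + (-183 + 797) = -2 + 614 = 612)
(616834 - 3516374)/(Q(92, -1630) + 1271653) = (616834 - 3516374)/(612 + 1271653) = -2899540/1272265 = -2899540*1/1272265 = -579908/254453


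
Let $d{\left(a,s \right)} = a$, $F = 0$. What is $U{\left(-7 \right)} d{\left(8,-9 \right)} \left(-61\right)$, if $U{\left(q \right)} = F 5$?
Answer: $0$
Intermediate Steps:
$U{\left(q \right)} = 0$ ($U{\left(q \right)} = 0 \cdot 5 = 0$)
$U{\left(-7 \right)} d{\left(8,-9 \right)} \left(-61\right) = 0 \cdot 8 \left(-61\right) = 0 \left(-61\right) = 0$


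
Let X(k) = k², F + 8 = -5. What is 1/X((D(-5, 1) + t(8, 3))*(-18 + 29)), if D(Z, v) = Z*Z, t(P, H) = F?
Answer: 1/17424 ≈ 5.7392e-5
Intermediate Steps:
F = -13 (F = -8 - 5 = -13)
t(P, H) = -13
D(Z, v) = Z²
1/X((D(-5, 1) + t(8, 3))*(-18 + 29)) = 1/((((-5)² - 13)*(-18 + 29))²) = 1/(((25 - 13)*11)²) = 1/((12*11)²) = 1/(132²) = 1/17424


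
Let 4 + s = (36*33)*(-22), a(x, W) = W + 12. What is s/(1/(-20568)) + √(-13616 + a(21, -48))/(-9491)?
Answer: 537647520 - 2*I*√3413/9491 ≈ 5.3765e+8 - 0.012311*I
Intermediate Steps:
a(x, W) = 12 + W
s = -26140 (s = -4 + (36*33)*(-22) = -4 + 1188*(-22) = -4 - 26136 = -26140)
s/(1/(-20568)) + √(-13616 + a(21, -48))/(-9491) = -26140/(1/(-20568)) + √(-13616 + (12 - 48))/(-9491) = -26140/(-1/20568) + √(-13616 - 36)*(-1/9491) = -26140*(-20568) + √(-13652)*(-1/9491) = 537647520 + (2*I*√3413)*(-1/9491) = 537647520 - 2*I*√3413/9491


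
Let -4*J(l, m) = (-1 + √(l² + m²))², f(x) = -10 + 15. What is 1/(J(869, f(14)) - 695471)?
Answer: -14148284/12510868238297 - 8*√755186/12510868238297 ≈ -1.1314e-6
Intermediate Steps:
f(x) = 5
J(l, m) = -(-1 + √(l² + m²))²/4
1/(J(869, f(14)) - 695471) = 1/(-(-1 + √(869² + 5²))²/4 - 695471) = 1/(-(-1 + √(755161 + 25))²/4 - 695471) = 1/(-(-1 + √755186)²/4 - 695471) = 1/(-695471 - (-1 + √755186)²/4)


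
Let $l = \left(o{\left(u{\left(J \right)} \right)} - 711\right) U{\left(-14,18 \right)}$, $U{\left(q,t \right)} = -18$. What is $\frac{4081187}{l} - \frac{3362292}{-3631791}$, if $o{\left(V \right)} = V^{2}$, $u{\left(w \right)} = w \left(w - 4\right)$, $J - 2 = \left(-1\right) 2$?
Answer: $\frac{4955016276311}{15493220406} \approx 319.82$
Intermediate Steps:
$J = 0$ ($J = 2 - 2 = 0$)
$u{\left(w \right)} = w \left(-4 + w\right)$
$l = 12798$ ($l = \left(\left(0 \left(-4 + 0\right)\right)^{2} - 711\right) \left(-18\right) = \left(\left(0 \left(-4\right)\right)^{2} - 711\right) \left(-18\right) = \left(0^{2} - 711\right) \left(-18\right) = \left(0 - 711\right) \left(-18\right) = \left(-711\right) \left(-18\right) = 12798$)
$\frac{4081187}{l} - \frac{3362292}{-3631791} = \frac{4081187}{12798} - \frac{3362292}{-3631791} = 4081187 \cdot \frac{1}{12798} - - \frac{1120764}{1210597} = \frac{4081187}{12798} + \frac{1120764}{1210597} = \frac{4955016276311}{15493220406}$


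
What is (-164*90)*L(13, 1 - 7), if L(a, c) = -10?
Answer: 147600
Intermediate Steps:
(-164*90)*L(13, 1 - 7) = -164*90*(-10) = -14760*(-10) = 147600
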